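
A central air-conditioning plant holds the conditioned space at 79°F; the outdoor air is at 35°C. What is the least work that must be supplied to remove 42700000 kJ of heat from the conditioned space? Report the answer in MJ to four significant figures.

In absolute terms T_C = 299.26 K and T_H = 308.15 K, so ΔT = 8.889 K.
The reversible limit is COP_R = T_C/ΔT = 33.67, so W_min = Q_C/COP = Q_C·ΔT/T_C.
W_min = 42700000 × 8.889/299.26 = 1268000 kJ = 1268 MJ.

1268 MJ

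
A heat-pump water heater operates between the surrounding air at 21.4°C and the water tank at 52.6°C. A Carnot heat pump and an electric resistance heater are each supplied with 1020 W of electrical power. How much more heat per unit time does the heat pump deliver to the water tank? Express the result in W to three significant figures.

9630 W

In absolute terms T_C = 294.55 K and T_H = 325.75 K, so ΔT = 31.20 K.
COP_Carnot = T_H/ΔT = 325.75/31.20 = 10.44.
The heat pump delivers Q̇_H = COP × Ẇ = 10650 W; the resistance heater delivers Ẇ = 1020 W.
Extra = (COP − 1)·Ẇ = 9630 W.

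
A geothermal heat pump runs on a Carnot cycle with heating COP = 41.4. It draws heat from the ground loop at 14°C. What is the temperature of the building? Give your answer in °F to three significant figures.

70.0 °F

COP_HP = T_H/(T_H − T_C) rearranges to T_H = COP·T_C/(COP − 1).
With T_C = 287.15 K, T_H = 41.4 × 287.15/40.40 = 294.26 K.
Converting, 294.26 K = 69.99°F.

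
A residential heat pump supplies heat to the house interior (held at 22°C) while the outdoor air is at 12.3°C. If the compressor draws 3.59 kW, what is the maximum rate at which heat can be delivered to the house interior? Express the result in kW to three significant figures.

109 kW

In absolute terms T_C = 285.45 K and T_H = 295.15 K, so ΔT = 9.700 K.
COP_Carnot = T_H/ΔT = 295.15/9.700 = 30.43.
Q̇_max = COP_Carnot × Ẇ = 30.43 × 3.590 kW = 109.2 kW.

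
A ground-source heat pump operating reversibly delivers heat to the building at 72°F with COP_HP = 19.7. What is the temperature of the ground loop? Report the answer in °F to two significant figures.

COP_HP = T_H/(T_H − T_C) gives T_H − T_C = T_H/COP.
With T_H = 295.37 K, T_C = 295.37 × (1 − 1/19.7) = 280.38 K.
Converting, 280.38 K = 45.01°F.

45 °F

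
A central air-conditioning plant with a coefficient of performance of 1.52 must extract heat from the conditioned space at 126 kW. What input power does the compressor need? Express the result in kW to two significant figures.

Ẇ = Q̇_C/COP = 126.0/1.52 = 82.89 kW.

83 kW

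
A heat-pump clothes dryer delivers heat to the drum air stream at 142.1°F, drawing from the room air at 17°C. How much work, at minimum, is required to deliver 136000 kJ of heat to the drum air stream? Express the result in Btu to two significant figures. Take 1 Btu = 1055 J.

In absolute terms T_C = 290.15 K and T_H = 334.32 K, so ΔT = 44.17 K.
The reversible limit is COP_HP = T_H/ΔT = 7.569, so W_min = Q_H/COP = Q_H·ΔT/T_H.
W_min = 136000 × 44.17/334.32 = 17970 kJ = 17030 Btu.

17000 Btu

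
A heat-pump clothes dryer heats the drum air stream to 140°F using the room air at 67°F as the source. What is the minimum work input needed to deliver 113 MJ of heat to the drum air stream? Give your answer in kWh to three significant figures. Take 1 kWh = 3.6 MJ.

In absolute terms T_C = 292.59 K and T_H = 333.15 K, so ΔT = 40.56 K.
The reversible limit is COP_HP = T_H/ΔT = 8.215, so W_min = Q_H/COP = Q_H·ΔT/T_H.
W_min = 113.0 × 40.56/333.15 = 13.76 MJ = 3.821 kWh.

3.82 kWh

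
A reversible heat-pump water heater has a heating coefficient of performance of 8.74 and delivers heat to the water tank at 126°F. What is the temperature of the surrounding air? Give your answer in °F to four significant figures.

58.99 °F

COP_HP = T_H/(T_H − T_C) gives T_H − T_C = T_H/COP.
With T_H = 325.37 K, T_C = 325.37 × (1 − 1/8.74) = 288.14 K.
Converting, 288.14 K = 58.99°F.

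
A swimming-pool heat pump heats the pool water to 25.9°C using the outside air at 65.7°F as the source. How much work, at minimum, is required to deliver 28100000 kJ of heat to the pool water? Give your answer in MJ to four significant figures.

674.5 MJ

In absolute terms T_C = 291.87 K and T_H = 299.05 K, so ΔT = 7.178 K.
The reversible limit is COP_HP = T_H/ΔT = 41.66, so W_min = Q_H/COP = Q_H·ΔT/T_H.
W_min = 28100000 × 7.178/299.05 = 674500 kJ = 674.5 MJ.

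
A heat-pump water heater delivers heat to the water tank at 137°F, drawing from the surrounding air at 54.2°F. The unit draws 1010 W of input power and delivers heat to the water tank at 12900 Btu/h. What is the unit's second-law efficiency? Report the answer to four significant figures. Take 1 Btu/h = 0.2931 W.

Converting, Q̇_H = 12900 Btu/h = 3781 W, so COP_actual = Q̇_H/Ẇ = 3781/1010 = 3.744.
In absolute terms T_C = 285.48 K and T_H = 331.48 K, so ΔT = 46.00 K.
COP_Carnot = T_H/ΔT = 331.48/46.00 = 7.206.
η_II = COP_actual/COP_Carnot = 3.744/7.206 = 0.5195.

0.5195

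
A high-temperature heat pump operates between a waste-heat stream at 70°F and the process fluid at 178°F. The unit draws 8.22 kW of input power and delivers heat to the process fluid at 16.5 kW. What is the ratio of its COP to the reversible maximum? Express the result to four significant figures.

0.3400

COP_actual = Q̇_H/Ẇ = 16.50/8.220 = 2.007.
In absolute terms T_C = 294.26 K and T_H = 354.26 K, so ΔT = 60.00 K.
COP_Carnot = T_H/ΔT = 354.26/60.00 = 5.904.
η_II = COP_actual/COP_Carnot = 2.007/5.904 = 0.3400.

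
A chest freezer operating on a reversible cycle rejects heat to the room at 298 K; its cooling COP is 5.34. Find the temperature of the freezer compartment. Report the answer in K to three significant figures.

251 K

For a Carnot refrigerator COP_R = T_C/(T_H − T_C), so T_C = COP·T_H/(1 + COP).
With T_H = 298.00 K, T_C = 5.34 × 298.00/6.340 = 251.00 K.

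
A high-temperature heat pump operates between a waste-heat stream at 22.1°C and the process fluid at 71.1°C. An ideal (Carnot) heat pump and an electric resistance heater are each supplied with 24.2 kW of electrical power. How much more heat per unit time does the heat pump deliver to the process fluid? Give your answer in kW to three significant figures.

146 kW

In absolute terms T_C = 295.25 K and T_H = 344.25 K, so ΔT = 49.00 K.
COP_Carnot = T_H/ΔT = 344.25/49.00 = 7.026.
The heat pump delivers Q̇_H = COP × Ẇ = 170.0 kW; the resistance heater delivers Ẇ = 24.20 kW.
Extra = (COP − 1)·Ẇ = 145.8 kW.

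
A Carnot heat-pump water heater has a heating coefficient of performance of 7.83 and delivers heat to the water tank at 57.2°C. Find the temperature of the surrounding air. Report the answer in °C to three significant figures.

COP_HP = T_H/(T_H − T_C) gives T_H − T_C = T_H/COP.
With T_H = 330.35 K, T_C = 330.35 × (1 − 1/7.83) = 288.16 K.
Converting, 288.16 K = 15.01°C.

15.0 °C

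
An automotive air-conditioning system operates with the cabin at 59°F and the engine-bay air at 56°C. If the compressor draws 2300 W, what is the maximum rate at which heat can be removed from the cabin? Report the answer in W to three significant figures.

16200 W

In absolute terms T_C = 288.15 K and T_H = 329.15 K, so ΔT = 41.00 K.
COP_Carnot = T_C/ΔT = 288.15/41.00 = 7.028.
Q̇_max = COP_Carnot × Ẇ = 7.028 × 2300 W = 16160 W.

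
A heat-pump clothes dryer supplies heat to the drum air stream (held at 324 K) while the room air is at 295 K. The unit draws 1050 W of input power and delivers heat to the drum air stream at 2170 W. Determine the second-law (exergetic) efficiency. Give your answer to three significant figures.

COP_actual = Q̇_H/Ẇ = 2170/1050 = 2.067.
The reservoir spacing is ΔT = 324 − 295 = 29.00 K.
COP_Carnot = T_H/ΔT = 324.00/29.00 = 11.17.
η_II = COP_actual/COP_Carnot = 2.067/11.17 = 0.1850.

0.185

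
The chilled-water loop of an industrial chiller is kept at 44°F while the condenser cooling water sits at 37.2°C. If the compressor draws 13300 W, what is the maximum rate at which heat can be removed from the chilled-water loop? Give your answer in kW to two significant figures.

In absolute terms T_C = 279.82 K and T_H = 310.35 K, so ΔT = 30.53 K.
COP_Carnot = T_C/ΔT = 279.82/30.53 = 9.164.
Q̇_max = COP_Carnot × Ẇ = 9.164 × 13300 W = 121900 W = 121.9 kW.

120 kW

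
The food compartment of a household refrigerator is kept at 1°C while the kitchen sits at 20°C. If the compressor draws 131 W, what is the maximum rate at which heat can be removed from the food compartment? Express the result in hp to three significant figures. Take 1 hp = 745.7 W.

In absolute terms T_C = 274.15 K and T_H = 293.15 K, so ΔT = 19.00 K.
COP_Carnot = T_C/ΔT = 274.15/19.00 = 14.43.
Q̇_max = COP_Carnot × Ẇ = 14.43 × 131.0 W = 1890 W = 2.535 hp.

2.53 hp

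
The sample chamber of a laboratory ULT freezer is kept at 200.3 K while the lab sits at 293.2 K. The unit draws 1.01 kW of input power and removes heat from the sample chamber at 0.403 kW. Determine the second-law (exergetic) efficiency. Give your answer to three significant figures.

0.185

COP_actual = Q̇_C/Ẇ = 0.4030/1.010 = 0.3990.
The reservoir spacing is ΔT = 293.2 − 200.3 = 92.90 K.
COP_Carnot = T_C/ΔT = 200.30/92.90 = 2.156.
η_II = COP_actual/COP_Carnot = 0.3990/2.156 = 0.1851.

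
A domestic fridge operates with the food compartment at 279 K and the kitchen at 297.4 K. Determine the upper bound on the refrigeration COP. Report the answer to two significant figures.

The reservoir spacing is ΔT = 297.4 − 279 = 18.40 K.
For a reversible cycle, COP_Carnot = T_C/ΔT = 279.00/18.40 = 15.16.

15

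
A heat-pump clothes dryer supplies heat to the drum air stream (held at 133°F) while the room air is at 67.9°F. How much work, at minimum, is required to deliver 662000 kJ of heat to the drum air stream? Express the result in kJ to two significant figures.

73000 kJ

In absolute terms T_C = 293.09 K and T_H = 329.26 K, so ΔT = 36.17 K.
The reversible limit is COP_HP = T_H/ΔT = 9.104, so W_min = Q_H/COP = Q_H·ΔT/T_H.
W_min = 662000 × 36.17/329.26 = 72720 kJ.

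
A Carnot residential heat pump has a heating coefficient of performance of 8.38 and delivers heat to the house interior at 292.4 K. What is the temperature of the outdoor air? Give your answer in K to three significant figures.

COP_HP = T_H/(T_H − T_C) gives T_H − T_C = T_H/COP.
With T_H = 292.40 K, T_C = 292.40 × (1 − 1/8.38) = 257.51 K.

258 K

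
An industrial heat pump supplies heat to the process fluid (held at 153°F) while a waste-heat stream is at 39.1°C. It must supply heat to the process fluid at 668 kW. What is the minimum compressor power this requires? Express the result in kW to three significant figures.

In absolute terms T_C = 312.25 K and T_H = 340.37 K, so ΔT = 28.12 K.
COP_Carnot = T_H/ΔT = 340.37/28.12 = 12.10.
Ẇ_min = Q̇/COP_Carnot = 668.0/12.10 = 55.19 kW.

55.2 kW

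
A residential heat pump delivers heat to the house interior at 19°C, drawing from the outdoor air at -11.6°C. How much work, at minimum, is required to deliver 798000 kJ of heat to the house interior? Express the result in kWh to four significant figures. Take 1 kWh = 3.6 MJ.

In absolute terms T_C = 261.55 K and T_H = 292.15 K, so ΔT = 30.60 K.
The reversible limit is COP_HP = T_H/ΔT = 9.547, so W_min = Q_H/COP = Q_H·ΔT/T_H.
W_min = 798000 × 30.60/292.15 = 83580 kJ = 23.22 kWh.

23.22 kWh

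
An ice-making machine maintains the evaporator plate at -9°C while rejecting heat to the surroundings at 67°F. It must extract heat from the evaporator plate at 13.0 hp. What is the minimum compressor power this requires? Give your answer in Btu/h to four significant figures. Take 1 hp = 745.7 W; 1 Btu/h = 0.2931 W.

3562 Btu/h

In absolute terms T_C = 264.15 K and T_H = 292.59 K, so ΔT = 28.44 K.
COP_Carnot = T_C/ΔT = 264.15/28.44 = 9.287.
Ẇ_min = Q̇/COP_Carnot = 13.00/9.287 = 1.400 hp = 3562 Btu/h.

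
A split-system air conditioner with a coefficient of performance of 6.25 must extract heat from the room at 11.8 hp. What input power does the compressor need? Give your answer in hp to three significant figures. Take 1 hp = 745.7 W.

Ẇ = Q̇_C/COP = 11.80/6.25 = 1.888 hp.

1.89 hp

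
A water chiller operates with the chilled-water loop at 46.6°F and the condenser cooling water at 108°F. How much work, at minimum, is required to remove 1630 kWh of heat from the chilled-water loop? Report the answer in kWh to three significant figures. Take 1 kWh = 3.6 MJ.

198 kWh

In absolute terms T_C = 281.26 K and T_H = 315.37 K, so ΔT = 34.11 K.
The reversible limit is COP_R = T_C/ΔT = 8.245, so W_min = Q_C/COP = Q_C·ΔT/T_C.
W_min = 1630 × 34.11/281.26 = 197.7 kWh.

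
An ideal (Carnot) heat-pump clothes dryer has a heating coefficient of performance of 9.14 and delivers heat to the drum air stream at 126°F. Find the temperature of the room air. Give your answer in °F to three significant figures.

61.9 °F

COP_HP = T_H/(T_H − T_C) gives T_H − T_C = T_H/COP.
With T_H = 325.37 K, T_C = 325.37 × (1 − 1/9.14) = 289.77 K.
Converting, 289.77 K = 61.92°F.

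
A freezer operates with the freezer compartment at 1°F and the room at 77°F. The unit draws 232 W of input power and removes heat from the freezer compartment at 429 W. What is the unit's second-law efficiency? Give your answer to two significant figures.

0.31

COP_actual = Q̇_C/Ẇ = 429.0/232.0 = 1.849.
In absolute terms T_C = 255.93 K and T_H = 298.15 K, so ΔT = 42.22 K.
COP_Carnot = T_C/ΔT = 255.93/42.22 = 6.061.
η_II = COP_actual/COP_Carnot = 1.849/6.061 = 0.3051.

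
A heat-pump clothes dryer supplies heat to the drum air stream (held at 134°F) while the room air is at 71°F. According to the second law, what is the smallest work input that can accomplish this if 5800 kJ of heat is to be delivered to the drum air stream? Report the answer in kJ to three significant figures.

In absolute terms T_C = 294.82 K and T_H = 329.82 K, so ΔT = 35.00 K.
The reversible limit is COP_HP = T_H/ΔT = 9.423, so W_min = Q_H/COP = Q_H·ΔT/T_H.
W_min = 5800 × 35.00/329.82 = 615.5 kJ.

615 kJ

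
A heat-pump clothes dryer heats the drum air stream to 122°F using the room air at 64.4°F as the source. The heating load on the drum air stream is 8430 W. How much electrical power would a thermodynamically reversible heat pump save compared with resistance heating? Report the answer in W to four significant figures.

7595 W

In absolute terms T_C = 291.15 K and T_H = 323.15 K, so ΔT = 32.00 K.
COP_Carnot = T_H/ΔT = 323.15/32.00 = 10.10.
Resistance heating needs Ẇ_res = Q̇_H = 8430 W; the reversible heat pump needs only Ẇ_hp = Q̇_H/COP = 834.8 W.
Saving = 8430 − 834.8 = 7595 W.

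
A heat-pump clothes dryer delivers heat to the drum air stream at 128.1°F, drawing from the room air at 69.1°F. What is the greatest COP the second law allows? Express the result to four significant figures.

9.962

In absolute terms T_C = 293.76 K and T_H = 326.54 K, so ΔT = 32.78 K.
For a reversible cycle, COP_Carnot = T_H/ΔT = 326.54/32.78 = 9.962.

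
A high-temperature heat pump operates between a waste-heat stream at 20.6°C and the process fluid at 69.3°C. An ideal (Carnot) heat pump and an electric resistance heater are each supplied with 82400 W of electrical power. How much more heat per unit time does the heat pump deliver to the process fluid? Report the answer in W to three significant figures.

497000 W

In absolute terms T_C = 293.75 K and T_H = 342.45 K, so ΔT = 48.70 K.
COP_Carnot = T_H/ΔT = 342.45/48.70 = 7.032.
The heat pump delivers Q̇_H = COP × Ẇ = 579400 W; the resistance heater delivers Ẇ = 82400 W.
Extra = (COP − 1)·Ẇ = 497000 W.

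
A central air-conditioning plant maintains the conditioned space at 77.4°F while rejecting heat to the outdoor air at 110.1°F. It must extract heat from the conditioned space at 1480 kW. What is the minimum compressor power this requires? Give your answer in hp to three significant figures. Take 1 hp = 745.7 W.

In absolute terms T_C = 298.37 K and T_H = 316.54 K, so ΔT = 18.17 K.
COP_Carnot = T_C/ΔT = 298.37/18.17 = 16.42.
Ẇ_min = Q̇/COP_Carnot = 1480/16.42 = 90.11 kW = 120.8 hp.

121 hp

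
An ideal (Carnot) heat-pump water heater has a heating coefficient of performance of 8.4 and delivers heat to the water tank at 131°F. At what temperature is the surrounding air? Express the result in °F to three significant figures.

60.7 °F

COP_HP = T_H/(T_H − T_C) gives T_H − T_C = T_H/COP.
With T_H = 328.15 K, T_C = 328.15 × (1 − 1/8.4) = 289.08 K.
Converting, 289.08 K = 60.68°F.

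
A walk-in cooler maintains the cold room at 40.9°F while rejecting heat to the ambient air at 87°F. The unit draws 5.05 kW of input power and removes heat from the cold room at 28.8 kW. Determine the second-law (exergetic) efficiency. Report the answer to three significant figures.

COP_actual = Q̇_C/Ẇ = 28.80/5.050 = 5.703.
In absolute terms T_C = 278.09 K and T_H = 303.71 K, so ΔT = 25.61 K.
COP_Carnot = T_C/ΔT = 278.09/25.61 = 10.86.
η_II = COP_actual/COP_Carnot = 5.703/10.86 = 0.5252.

0.525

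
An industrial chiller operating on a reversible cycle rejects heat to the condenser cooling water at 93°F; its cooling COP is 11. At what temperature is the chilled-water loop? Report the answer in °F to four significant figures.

For a Carnot refrigerator COP_R = T_C/(T_H − T_C), so T_C = COP·T_H/(1 + COP).
With T_H = 307.04 K, T_C = 11 × 307.04/12.00 = 281.45 K.
Converting, 281.45 K = 46.94°F.

46.94 °F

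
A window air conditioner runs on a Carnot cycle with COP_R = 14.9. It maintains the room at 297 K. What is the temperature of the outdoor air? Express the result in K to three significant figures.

COP_R = T_C/(T_H − T_C) gives T_H − T_C = T_C/COP.
With T_C = 297.00 K, T_H = 297.00 × (1 + 1/14.9) = 316.93 K.

317 K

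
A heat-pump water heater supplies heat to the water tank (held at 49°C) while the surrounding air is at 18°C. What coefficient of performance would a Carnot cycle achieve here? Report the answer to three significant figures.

10.4

In absolute terms T_C = 291.15 K and T_H = 322.15 K, so ΔT = 31.00 K.
For a reversible cycle, COP_Carnot = T_H/ΔT = 322.15/31.00 = 10.39.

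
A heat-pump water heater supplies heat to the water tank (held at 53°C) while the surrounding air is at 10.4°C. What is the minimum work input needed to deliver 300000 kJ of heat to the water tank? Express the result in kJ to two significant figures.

In absolute terms T_C = 283.55 K and T_H = 326.15 K, so ΔT = 42.60 K.
The reversible limit is COP_HP = T_H/ΔT = 7.656, so W_min = Q_H/COP = Q_H·ΔT/T_H.
W_min = 300000 × 42.60/326.15 = 39180 kJ.

39000 kJ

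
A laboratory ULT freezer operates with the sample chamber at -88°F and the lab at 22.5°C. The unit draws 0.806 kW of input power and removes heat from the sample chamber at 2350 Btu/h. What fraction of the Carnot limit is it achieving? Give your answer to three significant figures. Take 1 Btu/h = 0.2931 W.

Converting, Q̇_C = 2350 Btu/h = 0.6888 kW, so COP_actual = Q̇_C/Ẇ = 0.6888/0.8060 = 0.8546.
In absolute terms T_C = 206.48 K and T_H = 295.65 K, so ΔT = 89.17 K.
COP_Carnot = T_C/ΔT = 206.48/89.17 = 2.316.
η_II = COP_actual/COP_Carnot = 0.8546/2.316 = 0.3690.

0.369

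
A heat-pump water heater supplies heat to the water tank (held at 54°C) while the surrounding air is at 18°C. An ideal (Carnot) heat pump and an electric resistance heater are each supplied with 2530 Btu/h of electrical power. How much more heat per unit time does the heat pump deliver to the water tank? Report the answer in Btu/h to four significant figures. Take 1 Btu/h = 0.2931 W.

In absolute terms T_C = 291.15 K and T_H = 327.15 K, so ΔT = 36.00 K.
COP_Carnot = T_H/ΔT = 327.15/36.00 = 9.088.
The heat pump delivers Q̇_H = COP × Ẇ = 22990 Btu/h; the resistance heater delivers Ẇ = 2530 Btu/h.
Extra = (COP − 1)·Ẇ = 20460 Btu/h.

20460 Btu/h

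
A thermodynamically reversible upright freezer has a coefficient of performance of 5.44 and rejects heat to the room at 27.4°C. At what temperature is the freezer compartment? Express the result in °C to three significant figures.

-19.3 °C

For a Carnot refrigerator COP_R = T_C/(T_H − T_C), so T_C = COP·T_H/(1 + COP).
With T_H = 300.55 K, T_C = 5.44 × 300.55/6.440 = 253.88 K.
Converting, 253.88 K = -19.27°C.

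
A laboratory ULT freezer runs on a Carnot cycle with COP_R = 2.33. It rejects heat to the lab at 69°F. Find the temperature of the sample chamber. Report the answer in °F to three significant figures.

-89.8 °F

For a Carnot refrigerator COP_R = T_C/(T_H − T_C), so T_C = COP·T_H/(1 + COP).
With T_H = 293.71 K, T_C = 2.33 × 293.71/3.330 = 205.51 K.
Converting, 205.51 K = -89.76°F.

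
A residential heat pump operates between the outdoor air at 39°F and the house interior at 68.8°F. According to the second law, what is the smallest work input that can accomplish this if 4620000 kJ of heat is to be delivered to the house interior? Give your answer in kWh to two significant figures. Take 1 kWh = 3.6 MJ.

72 kWh

In absolute terms T_C = 277.04 K and T_H = 293.59 K, so ΔT = 16.56 K.
The reversible limit is COP_HP = T_H/ΔT = 17.73, so W_min = Q_H/COP = Q_H·ΔT/T_H.
W_min = 4620000 × 16.56/293.59 = 260500 kJ = 72.37 kWh.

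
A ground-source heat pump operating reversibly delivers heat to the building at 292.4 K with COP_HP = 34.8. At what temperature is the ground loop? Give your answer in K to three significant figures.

284 K

COP_HP = T_H/(T_H − T_C) gives T_H − T_C = T_H/COP.
With T_H = 292.40 K, T_C = 292.40 × (1 − 1/34.8) = 284.00 K.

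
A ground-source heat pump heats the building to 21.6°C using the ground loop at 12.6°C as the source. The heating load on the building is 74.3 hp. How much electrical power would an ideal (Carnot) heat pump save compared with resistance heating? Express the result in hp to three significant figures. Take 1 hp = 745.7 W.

72.0 hp

In absolute terms T_C = 285.75 K and T_H = 294.75 K, so ΔT = 9.000 K.
COP_Carnot = T_H/ΔT = 294.75/9.000 = 32.75.
Resistance heating needs Ẇ_res = Q̇_H = 74.30 hp; the reversible heat pump needs only Ẇ_hp = Q̇_H/COP = 2.269 hp.
Saving = 74.30 − 2.269 = 72.03 hp.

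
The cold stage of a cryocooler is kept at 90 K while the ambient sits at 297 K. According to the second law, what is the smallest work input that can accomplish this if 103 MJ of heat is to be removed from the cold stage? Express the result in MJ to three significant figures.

237 MJ

The reservoir spacing is ΔT = 297 − 90 = 207.0 K.
The reversible limit is COP_R = T_C/ΔT = 0.4348, so W_min = Q_C/COP = Q_C·ΔT/T_C.
W_min = 103.0 × 207.0/90.00 = 236.9 MJ.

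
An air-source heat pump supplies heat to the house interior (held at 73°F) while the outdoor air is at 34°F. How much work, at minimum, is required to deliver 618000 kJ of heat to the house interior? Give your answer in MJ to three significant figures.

45.2 MJ

In absolute terms T_C = 274.26 K and T_H = 295.93 K, so ΔT = 21.67 K.
The reversible limit is COP_HP = T_H/ΔT = 13.66, so W_min = Q_H/COP = Q_H·ΔT/T_H.
W_min = 618000 × 21.67/295.93 = 45250 kJ = 45.25 MJ.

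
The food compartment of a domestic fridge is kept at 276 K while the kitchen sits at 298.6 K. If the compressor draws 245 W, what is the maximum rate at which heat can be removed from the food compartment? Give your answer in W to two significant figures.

3000 W

The reservoir spacing is ΔT = 298.6 − 276 = 22.60 K.
COP_Carnot = T_C/ΔT = 276.00/22.60 = 12.21.
Q̇_max = COP_Carnot × Ẇ = 12.21 × 245.0 W = 2992 W.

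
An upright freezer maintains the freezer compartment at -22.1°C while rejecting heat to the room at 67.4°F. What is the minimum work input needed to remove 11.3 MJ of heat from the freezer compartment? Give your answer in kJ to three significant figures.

1880 kJ

In absolute terms T_C = 251.05 K and T_H = 292.82 K, so ΔT = 41.77 K.
The reversible limit is COP_R = T_C/ΔT = 6.011, so W_min = Q_C/COP = Q_C·ΔT/T_C.
W_min = 11.30 × 41.77/251.05 = 1.880 MJ = 1880 kJ.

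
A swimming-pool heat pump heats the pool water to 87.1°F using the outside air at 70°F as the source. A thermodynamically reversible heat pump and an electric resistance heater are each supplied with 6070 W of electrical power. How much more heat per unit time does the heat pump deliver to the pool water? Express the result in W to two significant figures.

In absolute terms T_C = 294.26 K and T_H = 303.76 K, so ΔT = 9.500 K.
COP_Carnot = T_H/ΔT = 303.76/9.500 = 31.97.
The heat pump delivers Q̇_H = COP × Ẇ = 194100 W; the resistance heater delivers Ẇ = 6070 W.
Extra = (COP − 1)·Ẇ = 188000 W.

190000 W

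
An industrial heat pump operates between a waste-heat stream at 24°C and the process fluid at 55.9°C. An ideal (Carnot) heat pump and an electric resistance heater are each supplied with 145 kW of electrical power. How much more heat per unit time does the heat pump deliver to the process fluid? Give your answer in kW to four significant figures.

1351 kW

In absolute terms T_C = 297.15 K and T_H = 329.05 K, so ΔT = 31.90 K.
COP_Carnot = T_H/ΔT = 329.05/31.90 = 10.32.
The heat pump delivers Q̇_H = COP × Ẇ = 1496 kW; the resistance heater delivers Ẇ = 145.0 kW.
Extra = (COP − 1)·Ẇ = 1351 kW.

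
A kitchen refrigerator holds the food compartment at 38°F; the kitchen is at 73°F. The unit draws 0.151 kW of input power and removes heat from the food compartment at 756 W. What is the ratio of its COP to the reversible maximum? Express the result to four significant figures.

Converting, Q̇_C = 756.0 W = 0.7560 kW, so COP_actual = Q̇_C/Ẇ = 0.7560/0.1510 = 5.007.
In absolute terms T_C = 276.48 K and T_H = 295.93 K, so ΔT = 19.44 K.
COP_Carnot = T_C/ΔT = 276.48/19.44 = 14.22.
η_II = COP_actual/COP_Carnot = 5.007/14.22 = 0.3521.

0.3521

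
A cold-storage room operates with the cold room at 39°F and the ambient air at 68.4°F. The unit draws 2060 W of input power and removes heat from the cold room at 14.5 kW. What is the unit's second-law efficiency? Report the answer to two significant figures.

Converting, Q̇_C = 14.50 kW = 14500 W, so COP_actual = Q̇_C/Ẇ = 14500/2060 = 7.039.
In absolute terms T_C = 277.04 K and T_H = 293.37 K, so ΔT = 16.33 K.
COP_Carnot = T_C/ΔT = 277.04/16.33 = 16.96.
η_II = COP_actual/COP_Carnot = 7.039/16.96 = 0.4150.

0.41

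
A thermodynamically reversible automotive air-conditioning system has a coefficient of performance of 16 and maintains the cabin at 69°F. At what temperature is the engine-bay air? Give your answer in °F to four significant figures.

102.0 °F

COP_R = T_C/(T_H − T_C) gives T_H − T_C = T_C/COP.
With T_C = 293.71 K, T_H = 293.71 × (1 + 1/16) = 312.06 K.
Converting, 312.06 K = 102.04°F.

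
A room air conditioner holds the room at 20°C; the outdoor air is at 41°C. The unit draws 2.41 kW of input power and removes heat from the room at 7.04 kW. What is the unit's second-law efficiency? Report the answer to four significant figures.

0.2093

COP_actual = Q̇_C/Ẇ = 7.040/2.410 = 2.921.
In absolute terms T_C = 293.15 K and T_H = 314.15 K, so ΔT = 21.00 K.
COP_Carnot = T_C/ΔT = 293.15/21.00 = 13.96.
η_II = COP_actual/COP_Carnot = 2.921/13.96 = 0.2093.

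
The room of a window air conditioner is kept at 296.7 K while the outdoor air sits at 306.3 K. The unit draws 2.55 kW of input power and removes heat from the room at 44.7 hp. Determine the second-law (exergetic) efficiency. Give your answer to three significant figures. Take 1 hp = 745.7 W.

0.423

Converting, Q̇_C = 44.70 hp = 33.33 kW, so COP_actual = Q̇_C/Ẇ = 33.33/2.550 = 13.07.
The reservoir spacing is ΔT = 306.3 − 296.7 = 9.600 K.
COP_Carnot = T_C/ΔT = 296.70/9.600 = 30.91.
η_II = COP_actual/COP_Carnot = 13.07/30.91 = 0.4229.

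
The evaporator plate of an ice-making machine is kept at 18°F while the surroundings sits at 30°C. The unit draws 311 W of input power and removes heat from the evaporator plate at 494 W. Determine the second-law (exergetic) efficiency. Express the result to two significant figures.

0.23

COP_actual = Q̇_C/Ẇ = 494.0/311.0 = 1.588.
In absolute terms T_C = 265.37 K and T_H = 303.15 K, so ΔT = 37.78 K.
COP_Carnot = T_C/ΔT = 265.37/37.78 = 7.025.
η_II = COP_actual/COP_Carnot = 1.588/7.025 = 0.2261.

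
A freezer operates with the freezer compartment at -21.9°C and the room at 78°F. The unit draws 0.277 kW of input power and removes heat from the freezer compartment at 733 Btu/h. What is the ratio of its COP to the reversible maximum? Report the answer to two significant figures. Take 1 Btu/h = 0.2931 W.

Converting, Q̇_C = 733.0 Btu/h = 0.2148 kW, so COP_actual = Q̇_C/Ẇ = 0.2148/0.2770 = 0.7756.
In absolute terms T_C = 251.25 K and T_H = 298.71 K, so ΔT = 47.46 K.
COP_Carnot = T_C/ΔT = 251.25/47.46 = 5.294.
η_II = COP_actual/COP_Carnot = 0.7756/5.294 = 0.1465.

0.15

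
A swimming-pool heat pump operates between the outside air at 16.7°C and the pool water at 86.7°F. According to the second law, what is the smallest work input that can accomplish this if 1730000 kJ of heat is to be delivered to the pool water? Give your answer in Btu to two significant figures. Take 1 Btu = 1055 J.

74000 Btu

In absolute terms T_C = 289.85 K and T_H = 303.54 K, so ΔT = 13.69 K.
The reversible limit is COP_HP = T_H/ΔT = 22.17, so W_min = Q_H/COP = Q_H·ΔT/T_H.
W_min = 1730000 × 13.69/303.54 = 78020 kJ = 73950 Btu.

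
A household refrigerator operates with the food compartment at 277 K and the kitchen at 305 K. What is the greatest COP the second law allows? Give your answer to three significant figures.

9.89

The reservoir spacing is ΔT = 305 − 277 = 28.00 K.
For a reversible cycle, COP_Carnot = T_C/ΔT = 277.00/28.00 = 9.893.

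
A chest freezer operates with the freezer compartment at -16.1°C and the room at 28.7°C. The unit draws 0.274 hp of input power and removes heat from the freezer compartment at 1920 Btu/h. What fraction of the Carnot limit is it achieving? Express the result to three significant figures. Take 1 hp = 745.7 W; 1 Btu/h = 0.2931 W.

0.480

Converting, Q̇_C = 1920 Btu/h = 0.7547 hp, so COP_actual = Q̇_C/Ẇ = 0.7547/0.2740 = 2.754.
In absolute terms T_C = 257.05 K and T_H = 301.85 K, so ΔT = 44.80 K.
COP_Carnot = T_C/ΔT = 257.05/44.80 = 5.738.
η_II = COP_actual/COP_Carnot = 2.754/5.738 = 0.4800.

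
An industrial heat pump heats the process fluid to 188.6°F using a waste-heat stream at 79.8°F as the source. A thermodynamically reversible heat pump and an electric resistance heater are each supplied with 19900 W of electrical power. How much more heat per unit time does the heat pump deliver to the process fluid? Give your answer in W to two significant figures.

In absolute terms T_C = 299.71 K and T_H = 360.15 K, so ΔT = 60.44 K.
COP_Carnot = T_H/ΔT = 360.15/60.44 = 5.958.
The heat pump delivers Q̇_H = COP × Ẇ = 118600 W; the resistance heater delivers Ẇ = 19900 W.
Extra = (COP − 1)·Ẇ = 98670 W.

99000 W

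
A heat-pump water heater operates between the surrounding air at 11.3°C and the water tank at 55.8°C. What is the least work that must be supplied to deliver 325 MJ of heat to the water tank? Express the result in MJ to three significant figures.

44.0 MJ

In absolute terms T_C = 284.45 K and T_H = 328.95 K, so ΔT = 44.50 K.
The reversible limit is COP_HP = T_H/ΔT = 7.392, so W_min = Q_H/COP = Q_H·ΔT/T_H.
W_min = 325.0 × 44.50/328.95 = 43.97 MJ.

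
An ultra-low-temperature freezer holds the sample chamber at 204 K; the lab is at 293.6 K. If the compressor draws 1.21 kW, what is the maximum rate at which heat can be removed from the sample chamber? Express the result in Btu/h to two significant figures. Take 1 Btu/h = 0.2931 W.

9400 Btu/h

The reservoir spacing is ΔT = 293.6 − 204 = 89.60 K.
COP_Carnot = T_C/ΔT = 204.00/89.60 = 2.277.
Q̇_max = COP_Carnot × Ẇ = 2.277 × 1.210 kW = 2.755 kW = 9399 Btu/h.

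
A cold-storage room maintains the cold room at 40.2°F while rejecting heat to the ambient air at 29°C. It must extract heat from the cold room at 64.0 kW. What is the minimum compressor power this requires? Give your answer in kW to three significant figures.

In absolute terms T_C = 277.71 K and T_H = 302.15 K, so ΔT = 24.44 K.
COP_Carnot = T_C/ΔT = 277.71/24.44 = 11.36.
Ẇ_min = Q̇/COP_Carnot = 64.00/11.36 = 5.633 kW.

5.63 kW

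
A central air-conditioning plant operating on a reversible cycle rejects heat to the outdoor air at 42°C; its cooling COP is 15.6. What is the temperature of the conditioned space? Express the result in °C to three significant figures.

For a Carnot refrigerator COP_R = T_C/(T_H − T_C), so T_C = COP·T_H/(1 + COP).
With T_H = 315.15 K, T_C = 15.6 × 315.15/16.60 = 296.17 K.
Converting, 296.17 K = 23.02°C.

23.0 °C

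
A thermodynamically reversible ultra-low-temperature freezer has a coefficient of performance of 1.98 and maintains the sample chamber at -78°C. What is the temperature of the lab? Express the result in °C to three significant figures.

COP_R = T_C/(T_H − T_C) gives T_H − T_C = T_C/COP.
With T_C = 195.15 K, T_H = 195.15 × (1 + 1/1.98) = 293.71 K.
Converting, 293.71 K = 20.56°C.

20.6 °C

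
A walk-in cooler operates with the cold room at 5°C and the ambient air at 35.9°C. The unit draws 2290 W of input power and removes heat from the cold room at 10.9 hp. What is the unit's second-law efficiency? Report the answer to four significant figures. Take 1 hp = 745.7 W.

Converting, Q̇_C = 10.90 hp = 8128 W, so COP_actual = Q̇_C/Ẇ = 8128/2290 = 3.549.
In absolute terms T_C = 278.15 K and T_H = 309.05 K, so ΔT = 30.90 K.
COP_Carnot = T_C/ΔT = 278.15/30.90 = 9.002.
η_II = COP_actual/COP_Carnot = 3.549/9.002 = 0.3943.

0.3943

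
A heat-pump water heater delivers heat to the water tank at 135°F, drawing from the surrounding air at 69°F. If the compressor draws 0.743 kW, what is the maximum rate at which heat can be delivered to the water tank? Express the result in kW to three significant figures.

6.69 kW

In absolute terms T_C = 293.71 K and T_H = 330.37 K, so ΔT = 36.67 K.
COP_Carnot = T_H/ΔT = 330.37/36.67 = 9.010.
Q̇_max = COP_Carnot × Ẇ = 9.010 × 0.7430 kW = 6.695 kW.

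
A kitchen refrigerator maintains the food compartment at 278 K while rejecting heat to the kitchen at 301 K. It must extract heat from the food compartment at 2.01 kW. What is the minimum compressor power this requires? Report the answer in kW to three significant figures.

0.166 kW

The reservoir spacing is ΔT = 301 − 278 = 23.00 K.
COP_Carnot = T_C/ΔT = 278.00/23.00 = 12.09.
Ẇ_min = Q̇/COP_Carnot = 2.010/12.09 = 0.1663 kW.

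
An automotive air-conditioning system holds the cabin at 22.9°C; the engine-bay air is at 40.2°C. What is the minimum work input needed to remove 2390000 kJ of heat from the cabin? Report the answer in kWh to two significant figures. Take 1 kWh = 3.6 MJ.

39 kWh

In absolute terms T_C = 296.05 K and T_H = 313.35 K, so ΔT = 17.30 K.
The reversible limit is COP_R = T_C/ΔT = 17.11, so W_min = Q_C/COP = Q_C·ΔT/T_C.
W_min = 2390000 × 17.30/296.05 = 139700 kJ = 38.80 kWh.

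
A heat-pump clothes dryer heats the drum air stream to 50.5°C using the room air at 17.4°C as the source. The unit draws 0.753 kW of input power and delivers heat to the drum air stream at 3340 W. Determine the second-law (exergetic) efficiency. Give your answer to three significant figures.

Converting, Q̇_H = 3340 W = 3.340 kW, so COP_actual = Q̇_H/Ẇ = 3.340/0.7530 = 4.436.
In absolute terms T_C = 290.55 K and T_H = 323.65 K, so ΔT = 33.10 K.
COP_Carnot = T_H/ΔT = 323.65/33.10 = 9.778.
η_II = COP_actual/COP_Carnot = 4.436/9.778 = 0.4536.

0.454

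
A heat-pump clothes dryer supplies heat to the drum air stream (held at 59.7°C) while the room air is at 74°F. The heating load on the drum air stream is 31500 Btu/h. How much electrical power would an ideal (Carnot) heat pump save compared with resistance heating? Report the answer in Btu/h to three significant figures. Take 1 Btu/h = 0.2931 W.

In absolute terms T_C = 296.48 K and T_H = 332.85 K, so ΔT = 36.37 K.
COP_Carnot = T_H/ΔT = 332.85/36.37 = 9.153.
Resistance heating needs Ẇ_res = Q̇_H = 31500 Btu/h; the reversible heat pump needs only Ẇ_hp = Q̇_H/COP = 3442 Btu/h.
Saving = 31500 − 3442 = 28060 Btu/h.

28100 Btu/h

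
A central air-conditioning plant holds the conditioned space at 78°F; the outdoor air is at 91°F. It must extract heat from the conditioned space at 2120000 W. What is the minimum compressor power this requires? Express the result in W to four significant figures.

In absolute terms T_C = 298.71 K and T_H = 305.93 K, so ΔT = 7.222 K.
COP_Carnot = T_C/ΔT = 298.71/7.222 = 41.36.
Ẇ_min = Q̇/COP_Carnot = 2120000/41.36 = 51260 W.

51260 W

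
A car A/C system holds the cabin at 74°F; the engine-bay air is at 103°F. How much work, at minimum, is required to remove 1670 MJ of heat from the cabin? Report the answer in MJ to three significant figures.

In absolute terms T_C = 296.48 K and T_H = 312.59 K, so ΔT = 16.11 K.
The reversible limit is COP_R = T_C/ΔT = 18.40, so W_min = Q_C/COP = Q_C·ΔT/T_C.
W_min = 1670 × 16.11/296.48 = 90.75 MJ.

90.7 MJ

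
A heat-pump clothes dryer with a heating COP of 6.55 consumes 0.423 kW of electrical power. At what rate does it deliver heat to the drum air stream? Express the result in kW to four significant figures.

2.771 kW

Q̇_H = COP_HP × Ẇ = 6.55 × 0.4230 = 2.771 kW.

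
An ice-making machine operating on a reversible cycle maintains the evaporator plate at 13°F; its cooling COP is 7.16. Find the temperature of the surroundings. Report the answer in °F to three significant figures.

COP_R = T_C/(T_H − T_C) gives T_H − T_C = T_C/COP.
With T_C = 262.59 K, T_H = 262.59 × (1 + 1/7.16) = 299.27 K.
Converting, 299.27 K = 79.02°F.

79.0 °F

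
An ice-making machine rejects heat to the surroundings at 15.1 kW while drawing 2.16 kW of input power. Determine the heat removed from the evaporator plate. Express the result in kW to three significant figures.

For a cyclic device the first law requires Q̇_H = Q̇_C + Ẇ.
Q̇_C = Q̇_H − Ẇ = 12.94 kW.

12.9 kW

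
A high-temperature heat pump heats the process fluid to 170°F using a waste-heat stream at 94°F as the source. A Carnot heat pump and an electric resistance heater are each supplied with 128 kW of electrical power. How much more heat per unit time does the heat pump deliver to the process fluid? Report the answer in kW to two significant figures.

In absolute terms T_C = 307.59 K and T_H = 349.82 K, so ΔT = 42.22 K.
COP_Carnot = T_H/ΔT = 349.82/42.22 = 8.285.
The heat pump delivers Q̇_H = COP × Ẇ = 1060 kW; the resistance heater delivers Ẇ = 128.0 kW.
Extra = (COP − 1)·Ẇ = 932.5 kW.

930 kW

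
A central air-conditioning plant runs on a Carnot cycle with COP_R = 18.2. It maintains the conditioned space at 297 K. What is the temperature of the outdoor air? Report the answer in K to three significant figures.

COP_R = T_C/(T_H − T_C) gives T_H − T_C = T_C/COP.
With T_C = 297.00 K, T_H = 297.00 × (1 + 1/18.2) = 313.32 K.

313 K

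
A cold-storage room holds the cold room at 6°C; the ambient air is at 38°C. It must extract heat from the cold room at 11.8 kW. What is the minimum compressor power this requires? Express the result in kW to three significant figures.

In absolute terms T_C = 279.15 K and T_H = 311.15 K, so ΔT = 32.00 K.
COP_Carnot = T_C/ΔT = 279.15/32.00 = 8.723.
Ẇ_min = Q̇/COP_Carnot = 11.80/8.723 = 1.353 kW.

1.35 kW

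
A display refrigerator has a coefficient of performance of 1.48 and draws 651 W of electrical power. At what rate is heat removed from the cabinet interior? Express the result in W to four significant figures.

963.5 W

Q̇_C = COP × Ẇ = 1.48 × 651.0 = 963.5 W.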